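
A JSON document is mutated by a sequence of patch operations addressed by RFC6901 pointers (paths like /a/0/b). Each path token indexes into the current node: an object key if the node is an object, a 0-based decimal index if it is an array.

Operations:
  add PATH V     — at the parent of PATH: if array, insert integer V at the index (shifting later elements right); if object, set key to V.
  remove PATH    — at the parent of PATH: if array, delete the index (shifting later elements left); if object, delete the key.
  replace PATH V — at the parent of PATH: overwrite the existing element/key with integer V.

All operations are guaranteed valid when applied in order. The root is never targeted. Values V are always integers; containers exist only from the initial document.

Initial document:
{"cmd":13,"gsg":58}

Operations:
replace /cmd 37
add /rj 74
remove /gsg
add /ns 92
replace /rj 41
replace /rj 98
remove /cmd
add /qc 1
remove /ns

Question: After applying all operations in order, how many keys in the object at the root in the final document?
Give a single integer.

Answer: 2

Derivation:
After op 1 (replace /cmd 37): {"cmd":37,"gsg":58}
After op 2 (add /rj 74): {"cmd":37,"gsg":58,"rj":74}
After op 3 (remove /gsg): {"cmd":37,"rj":74}
After op 4 (add /ns 92): {"cmd":37,"ns":92,"rj":74}
After op 5 (replace /rj 41): {"cmd":37,"ns":92,"rj":41}
After op 6 (replace /rj 98): {"cmd":37,"ns":92,"rj":98}
After op 7 (remove /cmd): {"ns":92,"rj":98}
After op 8 (add /qc 1): {"ns":92,"qc":1,"rj":98}
After op 9 (remove /ns): {"qc":1,"rj":98}
Size at the root: 2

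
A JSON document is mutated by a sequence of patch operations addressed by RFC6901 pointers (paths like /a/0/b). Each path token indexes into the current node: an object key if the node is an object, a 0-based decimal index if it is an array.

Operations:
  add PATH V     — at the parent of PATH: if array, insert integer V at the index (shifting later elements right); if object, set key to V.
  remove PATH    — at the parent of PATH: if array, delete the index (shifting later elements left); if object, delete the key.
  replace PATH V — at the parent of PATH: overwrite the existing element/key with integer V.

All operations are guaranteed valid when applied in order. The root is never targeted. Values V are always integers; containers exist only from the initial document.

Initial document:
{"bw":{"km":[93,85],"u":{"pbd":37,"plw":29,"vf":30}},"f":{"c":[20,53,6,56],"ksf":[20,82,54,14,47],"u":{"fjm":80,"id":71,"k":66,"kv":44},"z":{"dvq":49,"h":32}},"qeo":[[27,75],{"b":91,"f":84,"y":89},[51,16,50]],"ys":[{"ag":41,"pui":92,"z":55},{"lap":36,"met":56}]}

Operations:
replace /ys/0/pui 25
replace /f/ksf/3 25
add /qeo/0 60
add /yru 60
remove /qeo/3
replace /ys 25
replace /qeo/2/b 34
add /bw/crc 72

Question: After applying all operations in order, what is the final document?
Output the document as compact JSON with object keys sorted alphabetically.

After op 1 (replace /ys/0/pui 25): {"bw":{"km":[93,85],"u":{"pbd":37,"plw":29,"vf":30}},"f":{"c":[20,53,6,56],"ksf":[20,82,54,14,47],"u":{"fjm":80,"id":71,"k":66,"kv":44},"z":{"dvq":49,"h":32}},"qeo":[[27,75],{"b":91,"f":84,"y":89},[51,16,50]],"ys":[{"ag":41,"pui":25,"z":55},{"lap":36,"met":56}]}
After op 2 (replace /f/ksf/3 25): {"bw":{"km":[93,85],"u":{"pbd":37,"plw":29,"vf":30}},"f":{"c":[20,53,6,56],"ksf":[20,82,54,25,47],"u":{"fjm":80,"id":71,"k":66,"kv":44},"z":{"dvq":49,"h":32}},"qeo":[[27,75],{"b":91,"f":84,"y":89},[51,16,50]],"ys":[{"ag":41,"pui":25,"z":55},{"lap":36,"met":56}]}
After op 3 (add /qeo/0 60): {"bw":{"km":[93,85],"u":{"pbd":37,"plw":29,"vf":30}},"f":{"c":[20,53,6,56],"ksf":[20,82,54,25,47],"u":{"fjm":80,"id":71,"k":66,"kv":44},"z":{"dvq":49,"h":32}},"qeo":[60,[27,75],{"b":91,"f":84,"y":89},[51,16,50]],"ys":[{"ag":41,"pui":25,"z":55},{"lap":36,"met":56}]}
After op 4 (add /yru 60): {"bw":{"km":[93,85],"u":{"pbd":37,"plw":29,"vf":30}},"f":{"c":[20,53,6,56],"ksf":[20,82,54,25,47],"u":{"fjm":80,"id":71,"k":66,"kv":44},"z":{"dvq":49,"h":32}},"qeo":[60,[27,75],{"b":91,"f":84,"y":89},[51,16,50]],"yru":60,"ys":[{"ag":41,"pui":25,"z":55},{"lap":36,"met":56}]}
After op 5 (remove /qeo/3): {"bw":{"km":[93,85],"u":{"pbd":37,"plw":29,"vf":30}},"f":{"c":[20,53,6,56],"ksf":[20,82,54,25,47],"u":{"fjm":80,"id":71,"k":66,"kv":44},"z":{"dvq":49,"h":32}},"qeo":[60,[27,75],{"b":91,"f":84,"y":89}],"yru":60,"ys":[{"ag":41,"pui":25,"z":55},{"lap":36,"met":56}]}
After op 6 (replace /ys 25): {"bw":{"km":[93,85],"u":{"pbd":37,"plw":29,"vf":30}},"f":{"c":[20,53,6,56],"ksf":[20,82,54,25,47],"u":{"fjm":80,"id":71,"k":66,"kv":44},"z":{"dvq":49,"h":32}},"qeo":[60,[27,75],{"b":91,"f":84,"y":89}],"yru":60,"ys":25}
After op 7 (replace /qeo/2/b 34): {"bw":{"km":[93,85],"u":{"pbd":37,"plw":29,"vf":30}},"f":{"c":[20,53,6,56],"ksf":[20,82,54,25,47],"u":{"fjm":80,"id":71,"k":66,"kv":44},"z":{"dvq":49,"h":32}},"qeo":[60,[27,75],{"b":34,"f":84,"y":89}],"yru":60,"ys":25}
After op 8 (add /bw/crc 72): {"bw":{"crc":72,"km":[93,85],"u":{"pbd":37,"plw":29,"vf":30}},"f":{"c":[20,53,6,56],"ksf":[20,82,54,25,47],"u":{"fjm":80,"id":71,"k":66,"kv":44},"z":{"dvq":49,"h":32}},"qeo":[60,[27,75],{"b":34,"f":84,"y":89}],"yru":60,"ys":25}

Answer: {"bw":{"crc":72,"km":[93,85],"u":{"pbd":37,"plw":29,"vf":30}},"f":{"c":[20,53,6,56],"ksf":[20,82,54,25,47],"u":{"fjm":80,"id":71,"k":66,"kv":44},"z":{"dvq":49,"h":32}},"qeo":[60,[27,75],{"b":34,"f":84,"y":89}],"yru":60,"ys":25}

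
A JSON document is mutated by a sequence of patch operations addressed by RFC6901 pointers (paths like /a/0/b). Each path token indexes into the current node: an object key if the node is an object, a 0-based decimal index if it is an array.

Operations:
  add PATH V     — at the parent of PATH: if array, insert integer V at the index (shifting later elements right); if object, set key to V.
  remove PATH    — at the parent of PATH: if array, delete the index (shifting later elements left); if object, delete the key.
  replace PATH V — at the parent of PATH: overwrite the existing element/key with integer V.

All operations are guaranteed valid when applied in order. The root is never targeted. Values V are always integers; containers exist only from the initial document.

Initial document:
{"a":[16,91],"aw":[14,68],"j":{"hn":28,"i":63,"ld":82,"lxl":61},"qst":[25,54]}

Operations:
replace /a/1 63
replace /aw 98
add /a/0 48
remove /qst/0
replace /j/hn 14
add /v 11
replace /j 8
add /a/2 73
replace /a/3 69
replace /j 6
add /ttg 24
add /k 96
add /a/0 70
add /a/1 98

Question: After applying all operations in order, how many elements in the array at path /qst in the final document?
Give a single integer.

After op 1 (replace /a/1 63): {"a":[16,63],"aw":[14,68],"j":{"hn":28,"i":63,"ld":82,"lxl":61},"qst":[25,54]}
After op 2 (replace /aw 98): {"a":[16,63],"aw":98,"j":{"hn":28,"i":63,"ld":82,"lxl":61},"qst":[25,54]}
After op 3 (add /a/0 48): {"a":[48,16,63],"aw":98,"j":{"hn":28,"i":63,"ld":82,"lxl":61},"qst":[25,54]}
After op 4 (remove /qst/0): {"a":[48,16,63],"aw":98,"j":{"hn":28,"i":63,"ld":82,"lxl":61},"qst":[54]}
After op 5 (replace /j/hn 14): {"a":[48,16,63],"aw":98,"j":{"hn":14,"i":63,"ld":82,"lxl":61},"qst":[54]}
After op 6 (add /v 11): {"a":[48,16,63],"aw":98,"j":{"hn":14,"i":63,"ld":82,"lxl":61},"qst":[54],"v":11}
After op 7 (replace /j 8): {"a":[48,16,63],"aw":98,"j":8,"qst":[54],"v":11}
After op 8 (add /a/2 73): {"a":[48,16,73,63],"aw":98,"j":8,"qst":[54],"v":11}
After op 9 (replace /a/3 69): {"a":[48,16,73,69],"aw":98,"j":8,"qst":[54],"v":11}
After op 10 (replace /j 6): {"a":[48,16,73,69],"aw":98,"j":6,"qst":[54],"v":11}
After op 11 (add /ttg 24): {"a":[48,16,73,69],"aw":98,"j":6,"qst":[54],"ttg":24,"v":11}
After op 12 (add /k 96): {"a":[48,16,73,69],"aw":98,"j":6,"k":96,"qst":[54],"ttg":24,"v":11}
After op 13 (add /a/0 70): {"a":[70,48,16,73,69],"aw":98,"j":6,"k":96,"qst":[54],"ttg":24,"v":11}
After op 14 (add /a/1 98): {"a":[70,98,48,16,73,69],"aw":98,"j":6,"k":96,"qst":[54],"ttg":24,"v":11}
Size at path /qst: 1

Answer: 1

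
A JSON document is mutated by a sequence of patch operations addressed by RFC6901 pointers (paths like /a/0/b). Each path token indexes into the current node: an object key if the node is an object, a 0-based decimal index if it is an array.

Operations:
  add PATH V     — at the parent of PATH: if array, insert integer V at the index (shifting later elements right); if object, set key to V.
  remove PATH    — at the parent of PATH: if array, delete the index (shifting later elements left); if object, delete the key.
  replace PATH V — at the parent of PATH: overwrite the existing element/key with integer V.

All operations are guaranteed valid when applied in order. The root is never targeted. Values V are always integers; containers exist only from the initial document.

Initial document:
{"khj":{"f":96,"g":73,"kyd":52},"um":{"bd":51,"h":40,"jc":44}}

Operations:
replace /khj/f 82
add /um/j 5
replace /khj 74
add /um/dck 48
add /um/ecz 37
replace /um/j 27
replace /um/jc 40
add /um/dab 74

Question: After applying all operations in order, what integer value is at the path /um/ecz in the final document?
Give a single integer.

After op 1 (replace /khj/f 82): {"khj":{"f":82,"g":73,"kyd":52},"um":{"bd":51,"h":40,"jc":44}}
After op 2 (add /um/j 5): {"khj":{"f":82,"g":73,"kyd":52},"um":{"bd":51,"h":40,"j":5,"jc":44}}
After op 3 (replace /khj 74): {"khj":74,"um":{"bd":51,"h":40,"j":5,"jc":44}}
After op 4 (add /um/dck 48): {"khj":74,"um":{"bd":51,"dck":48,"h":40,"j":5,"jc":44}}
After op 5 (add /um/ecz 37): {"khj":74,"um":{"bd":51,"dck":48,"ecz":37,"h":40,"j":5,"jc":44}}
After op 6 (replace /um/j 27): {"khj":74,"um":{"bd":51,"dck":48,"ecz":37,"h":40,"j":27,"jc":44}}
After op 7 (replace /um/jc 40): {"khj":74,"um":{"bd":51,"dck":48,"ecz":37,"h":40,"j":27,"jc":40}}
After op 8 (add /um/dab 74): {"khj":74,"um":{"bd":51,"dab":74,"dck":48,"ecz":37,"h":40,"j":27,"jc":40}}
Value at /um/ecz: 37

Answer: 37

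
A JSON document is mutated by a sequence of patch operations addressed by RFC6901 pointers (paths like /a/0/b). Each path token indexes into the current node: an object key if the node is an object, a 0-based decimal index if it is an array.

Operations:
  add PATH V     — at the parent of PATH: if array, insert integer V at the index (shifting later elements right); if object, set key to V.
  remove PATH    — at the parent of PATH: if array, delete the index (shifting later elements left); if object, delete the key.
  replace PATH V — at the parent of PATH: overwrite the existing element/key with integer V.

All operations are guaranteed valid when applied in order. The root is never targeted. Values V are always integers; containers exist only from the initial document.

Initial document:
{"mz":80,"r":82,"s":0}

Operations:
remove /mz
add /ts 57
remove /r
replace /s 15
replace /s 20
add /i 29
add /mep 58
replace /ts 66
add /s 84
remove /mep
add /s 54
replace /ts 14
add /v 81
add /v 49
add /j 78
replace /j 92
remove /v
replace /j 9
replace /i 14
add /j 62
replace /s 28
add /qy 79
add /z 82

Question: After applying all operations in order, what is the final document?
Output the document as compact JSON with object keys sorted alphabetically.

Answer: {"i":14,"j":62,"qy":79,"s":28,"ts":14,"z":82}

Derivation:
After op 1 (remove /mz): {"r":82,"s":0}
After op 2 (add /ts 57): {"r":82,"s":0,"ts":57}
After op 3 (remove /r): {"s":0,"ts":57}
After op 4 (replace /s 15): {"s":15,"ts":57}
After op 5 (replace /s 20): {"s":20,"ts":57}
After op 6 (add /i 29): {"i":29,"s":20,"ts":57}
After op 7 (add /mep 58): {"i":29,"mep":58,"s":20,"ts":57}
After op 8 (replace /ts 66): {"i":29,"mep":58,"s":20,"ts":66}
After op 9 (add /s 84): {"i":29,"mep":58,"s":84,"ts":66}
After op 10 (remove /mep): {"i":29,"s":84,"ts":66}
After op 11 (add /s 54): {"i":29,"s":54,"ts":66}
After op 12 (replace /ts 14): {"i":29,"s":54,"ts":14}
After op 13 (add /v 81): {"i":29,"s":54,"ts":14,"v":81}
After op 14 (add /v 49): {"i":29,"s":54,"ts":14,"v":49}
After op 15 (add /j 78): {"i":29,"j":78,"s":54,"ts":14,"v":49}
After op 16 (replace /j 92): {"i":29,"j":92,"s":54,"ts":14,"v":49}
After op 17 (remove /v): {"i":29,"j":92,"s":54,"ts":14}
After op 18 (replace /j 9): {"i":29,"j":9,"s":54,"ts":14}
After op 19 (replace /i 14): {"i":14,"j":9,"s":54,"ts":14}
After op 20 (add /j 62): {"i":14,"j":62,"s":54,"ts":14}
After op 21 (replace /s 28): {"i":14,"j":62,"s":28,"ts":14}
After op 22 (add /qy 79): {"i":14,"j":62,"qy":79,"s":28,"ts":14}
After op 23 (add /z 82): {"i":14,"j":62,"qy":79,"s":28,"ts":14,"z":82}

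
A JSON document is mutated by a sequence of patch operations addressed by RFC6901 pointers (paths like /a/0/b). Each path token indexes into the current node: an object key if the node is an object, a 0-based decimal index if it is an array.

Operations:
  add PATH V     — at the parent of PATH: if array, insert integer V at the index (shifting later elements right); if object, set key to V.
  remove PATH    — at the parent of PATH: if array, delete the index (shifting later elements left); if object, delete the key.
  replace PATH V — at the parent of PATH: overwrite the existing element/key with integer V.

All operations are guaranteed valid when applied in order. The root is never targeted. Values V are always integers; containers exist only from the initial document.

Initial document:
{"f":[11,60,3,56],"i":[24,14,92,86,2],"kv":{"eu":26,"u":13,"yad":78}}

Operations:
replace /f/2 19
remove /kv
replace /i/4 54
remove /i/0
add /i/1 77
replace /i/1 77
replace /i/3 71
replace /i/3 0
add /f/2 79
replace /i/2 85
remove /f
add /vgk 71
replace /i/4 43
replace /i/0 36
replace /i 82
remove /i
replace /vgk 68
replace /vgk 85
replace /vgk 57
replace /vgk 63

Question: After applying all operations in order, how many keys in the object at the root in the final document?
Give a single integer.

After op 1 (replace /f/2 19): {"f":[11,60,19,56],"i":[24,14,92,86,2],"kv":{"eu":26,"u":13,"yad":78}}
After op 2 (remove /kv): {"f":[11,60,19,56],"i":[24,14,92,86,2]}
After op 3 (replace /i/4 54): {"f":[11,60,19,56],"i":[24,14,92,86,54]}
After op 4 (remove /i/0): {"f":[11,60,19,56],"i":[14,92,86,54]}
After op 5 (add /i/1 77): {"f":[11,60,19,56],"i":[14,77,92,86,54]}
After op 6 (replace /i/1 77): {"f":[11,60,19,56],"i":[14,77,92,86,54]}
After op 7 (replace /i/3 71): {"f":[11,60,19,56],"i":[14,77,92,71,54]}
After op 8 (replace /i/3 0): {"f":[11,60,19,56],"i":[14,77,92,0,54]}
After op 9 (add /f/2 79): {"f":[11,60,79,19,56],"i":[14,77,92,0,54]}
After op 10 (replace /i/2 85): {"f":[11,60,79,19,56],"i":[14,77,85,0,54]}
After op 11 (remove /f): {"i":[14,77,85,0,54]}
After op 12 (add /vgk 71): {"i":[14,77,85,0,54],"vgk":71}
After op 13 (replace /i/4 43): {"i":[14,77,85,0,43],"vgk":71}
After op 14 (replace /i/0 36): {"i":[36,77,85,0,43],"vgk":71}
After op 15 (replace /i 82): {"i":82,"vgk":71}
After op 16 (remove /i): {"vgk":71}
After op 17 (replace /vgk 68): {"vgk":68}
After op 18 (replace /vgk 85): {"vgk":85}
After op 19 (replace /vgk 57): {"vgk":57}
After op 20 (replace /vgk 63): {"vgk":63}
Size at the root: 1

Answer: 1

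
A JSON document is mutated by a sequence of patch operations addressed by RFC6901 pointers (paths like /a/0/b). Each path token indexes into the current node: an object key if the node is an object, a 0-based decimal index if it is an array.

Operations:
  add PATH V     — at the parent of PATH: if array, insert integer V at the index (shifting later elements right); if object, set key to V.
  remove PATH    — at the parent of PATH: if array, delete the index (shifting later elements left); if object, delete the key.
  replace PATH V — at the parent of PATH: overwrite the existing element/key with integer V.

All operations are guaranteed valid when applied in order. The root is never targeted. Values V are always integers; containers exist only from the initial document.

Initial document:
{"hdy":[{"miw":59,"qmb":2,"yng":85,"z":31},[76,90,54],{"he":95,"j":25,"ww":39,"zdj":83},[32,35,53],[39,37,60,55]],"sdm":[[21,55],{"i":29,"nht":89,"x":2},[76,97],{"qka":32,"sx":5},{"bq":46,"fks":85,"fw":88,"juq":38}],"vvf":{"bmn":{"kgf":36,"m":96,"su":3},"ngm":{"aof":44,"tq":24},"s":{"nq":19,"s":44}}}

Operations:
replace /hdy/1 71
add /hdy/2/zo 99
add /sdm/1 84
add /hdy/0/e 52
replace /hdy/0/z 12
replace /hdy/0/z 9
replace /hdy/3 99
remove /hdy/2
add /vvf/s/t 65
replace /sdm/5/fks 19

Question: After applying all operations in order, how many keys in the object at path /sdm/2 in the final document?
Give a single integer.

After op 1 (replace /hdy/1 71): {"hdy":[{"miw":59,"qmb":2,"yng":85,"z":31},71,{"he":95,"j":25,"ww":39,"zdj":83},[32,35,53],[39,37,60,55]],"sdm":[[21,55],{"i":29,"nht":89,"x":2},[76,97],{"qka":32,"sx":5},{"bq":46,"fks":85,"fw":88,"juq":38}],"vvf":{"bmn":{"kgf":36,"m":96,"su":3},"ngm":{"aof":44,"tq":24},"s":{"nq":19,"s":44}}}
After op 2 (add /hdy/2/zo 99): {"hdy":[{"miw":59,"qmb":2,"yng":85,"z":31},71,{"he":95,"j":25,"ww":39,"zdj":83,"zo":99},[32,35,53],[39,37,60,55]],"sdm":[[21,55],{"i":29,"nht":89,"x":2},[76,97],{"qka":32,"sx":5},{"bq":46,"fks":85,"fw":88,"juq":38}],"vvf":{"bmn":{"kgf":36,"m":96,"su":3},"ngm":{"aof":44,"tq":24},"s":{"nq":19,"s":44}}}
After op 3 (add /sdm/1 84): {"hdy":[{"miw":59,"qmb":2,"yng":85,"z":31},71,{"he":95,"j":25,"ww":39,"zdj":83,"zo":99},[32,35,53],[39,37,60,55]],"sdm":[[21,55],84,{"i":29,"nht":89,"x":2},[76,97],{"qka":32,"sx":5},{"bq":46,"fks":85,"fw":88,"juq":38}],"vvf":{"bmn":{"kgf":36,"m":96,"su":3},"ngm":{"aof":44,"tq":24},"s":{"nq":19,"s":44}}}
After op 4 (add /hdy/0/e 52): {"hdy":[{"e":52,"miw":59,"qmb":2,"yng":85,"z":31},71,{"he":95,"j":25,"ww":39,"zdj":83,"zo":99},[32,35,53],[39,37,60,55]],"sdm":[[21,55],84,{"i":29,"nht":89,"x":2},[76,97],{"qka":32,"sx":5},{"bq":46,"fks":85,"fw":88,"juq":38}],"vvf":{"bmn":{"kgf":36,"m":96,"su":3},"ngm":{"aof":44,"tq":24},"s":{"nq":19,"s":44}}}
After op 5 (replace /hdy/0/z 12): {"hdy":[{"e":52,"miw":59,"qmb":2,"yng":85,"z":12},71,{"he":95,"j":25,"ww":39,"zdj":83,"zo":99},[32,35,53],[39,37,60,55]],"sdm":[[21,55],84,{"i":29,"nht":89,"x":2},[76,97],{"qka":32,"sx":5},{"bq":46,"fks":85,"fw":88,"juq":38}],"vvf":{"bmn":{"kgf":36,"m":96,"su":3},"ngm":{"aof":44,"tq":24},"s":{"nq":19,"s":44}}}
After op 6 (replace /hdy/0/z 9): {"hdy":[{"e":52,"miw":59,"qmb":2,"yng":85,"z":9},71,{"he":95,"j":25,"ww":39,"zdj":83,"zo":99},[32,35,53],[39,37,60,55]],"sdm":[[21,55],84,{"i":29,"nht":89,"x":2},[76,97],{"qka":32,"sx":5},{"bq":46,"fks":85,"fw":88,"juq":38}],"vvf":{"bmn":{"kgf":36,"m":96,"su":3},"ngm":{"aof":44,"tq":24},"s":{"nq":19,"s":44}}}
After op 7 (replace /hdy/3 99): {"hdy":[{"e":52,"miw":59,"qmb":2,"yng":85,"z":9},71,{"he":95,"j":25,"ww":39,"zdj":83,"zo":99},99,[39,37,60,55]],"sdm":[[21,55],84,{"i":29,"nht":89,"x":2},[76,97],{"qka":32,"sx":5},{"bq":46,"fks":85,"fw":88,"juq":38}],"vvf":{"bmn":{"kgf":36,"m":96,"su":3},"ngm":{"aof":44,"tq":24},"s":{"nq":19,"s":44}}}
After op 8 (remove /hdy/2): {"hdy":[{"e":52,"miw":59,"qmb":2,"yng":85,"z":9},71,99,[39,37,60,55]],"sdm":[[21,55],84,{"i":29,"nht":89,"x":2},[76,97],{"qka":32,"sx":5},{"bq":46,"fks":85,"fw":88,"juq":38}],"vvf":{"bmn":{"kgf":36,"m":96,"su":3},"ngm":{"aof":44,"tq":24},"s":{"nq":19,"s":44}}}
After op 9 (add /vvf/s/t 65): {"hdy":[{"e":52,"miw":59,"qmb":2,"yng":85,"z":9},71,99,[39,37,60,55]],"sdm":[[21,55],84,{"i":29,"nht":89,"x":2},[76,97],{"qka":32,"sx":5},{"bq":46,"fks":85,"fw":88,"juq":38}],"vvf":{"bmn":{"kgf":36,"m":96,"su":3},"ngm":{"aof":44,"tq":24},"s":{"nq":19,"s":44,"t":65}}}
After op 10 (replace /sdm/5/fks 19): {"hdy":[{"e":52,"miw":59,"qmb":2,"yng":85,"z":9},71,99,[39,37,60,55]],"sdm":[[21,55],84,{"i":29,"nht":89,"x":2},[76,97],{"qka":32,"sx":5},{"bq":46,"fks":19,"fw":88,"juq":38}],"vvf":{"bmn":{"kgf":36,"m":96,"su":3},"ngm":{"aof":44,"tq":24},"s":{"nq":19,"s":44,"t":65}}}
Size at path /sdm/2: 3

Answer: 3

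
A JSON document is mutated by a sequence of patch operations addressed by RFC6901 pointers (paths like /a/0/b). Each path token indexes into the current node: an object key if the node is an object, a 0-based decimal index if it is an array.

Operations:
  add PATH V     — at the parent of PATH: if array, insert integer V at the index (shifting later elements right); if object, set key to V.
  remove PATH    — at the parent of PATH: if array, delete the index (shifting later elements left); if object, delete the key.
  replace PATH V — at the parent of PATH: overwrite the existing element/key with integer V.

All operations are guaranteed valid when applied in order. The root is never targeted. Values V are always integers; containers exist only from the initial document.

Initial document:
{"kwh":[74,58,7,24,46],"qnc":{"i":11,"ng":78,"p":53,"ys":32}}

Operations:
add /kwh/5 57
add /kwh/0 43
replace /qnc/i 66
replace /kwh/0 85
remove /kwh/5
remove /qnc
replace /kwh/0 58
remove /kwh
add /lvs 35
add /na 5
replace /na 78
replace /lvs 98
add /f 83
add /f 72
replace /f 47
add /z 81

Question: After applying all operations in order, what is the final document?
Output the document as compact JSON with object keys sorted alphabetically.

Answer: {"f":47,"lvs":98,"na":78,"z":81}

Derivation:
After op 1 (add /kwh/5 57): {"kwh":[74,58,7,24,46,57],"qnc":{"i":11,"ng":78,"p":53,"ys":32}}
After op 2 (add /kwh/0 43): {"kwh":[43,74,58,7,24,46,57],"qnc":{"i":11,"ng":78,"p":53,"ys":32}}
After op 3 (replace /qnc/i 66): {"kwh":[43,74,58,7,24,46,57],"qnc":{"i":66,"ng":78,"p":53,"ys":32}}
After op 4 (replace /kwh/0 85): {"kwh":[85,74,58,7,24,46,57],"qnc":{"i":66,"ng":78,"p":53,"ys":32}}
After op 5 (remove /kwh/5): {"kwh":[85,74,58,7,24,57],"qnc":{"i":66,"ng":78,"p":53,"ys":32}}
After op 6 (remove /qnc): {"kwh":[85,74,58,7,24,57]}
After op 7 (replace /kwh/0 58): {"kwh":[58,74,58,7,24,57]}
After op 8 (remove /kwh): {}
After op 9 (add /lvs 35): {"lvs":35}
After op 10 (add /na 5): {"lvs":35,"na":5}
After op 11 (replace /na 78): {"lvs":35,"na":78}
After op 12 (replace /lvs 98): {"lvs":98,"na":78}
After op 13 (add /f 83): {"f":83,"lvs":98,"na":78}
After op 14 (add /f 72): {"f":72,"lvs":98,"na":78}
After op 15 (replace /f 47): {"f":47,"lvs":98,"na":78}
After op 16 (add /z 81): {"f":47,"lvs":98,"na":78,"z":81}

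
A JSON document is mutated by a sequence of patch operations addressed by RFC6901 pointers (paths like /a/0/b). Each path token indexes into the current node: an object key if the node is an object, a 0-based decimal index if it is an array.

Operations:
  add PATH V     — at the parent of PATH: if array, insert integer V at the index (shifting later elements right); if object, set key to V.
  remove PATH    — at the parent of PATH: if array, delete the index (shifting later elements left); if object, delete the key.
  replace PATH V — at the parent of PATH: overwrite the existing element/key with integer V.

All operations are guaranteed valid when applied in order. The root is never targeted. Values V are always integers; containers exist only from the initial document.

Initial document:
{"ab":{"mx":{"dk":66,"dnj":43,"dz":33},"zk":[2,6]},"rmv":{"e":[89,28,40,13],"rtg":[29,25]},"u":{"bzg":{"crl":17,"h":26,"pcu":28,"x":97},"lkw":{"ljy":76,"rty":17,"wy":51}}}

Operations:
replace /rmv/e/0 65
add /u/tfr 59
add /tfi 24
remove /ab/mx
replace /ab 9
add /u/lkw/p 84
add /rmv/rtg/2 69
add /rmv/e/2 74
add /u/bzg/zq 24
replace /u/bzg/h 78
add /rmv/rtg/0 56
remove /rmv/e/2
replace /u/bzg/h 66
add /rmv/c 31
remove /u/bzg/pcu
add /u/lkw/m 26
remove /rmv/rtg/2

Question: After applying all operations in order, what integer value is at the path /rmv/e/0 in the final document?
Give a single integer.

After op 1 (replace /rmv/e/0 65): {"ab":{"mx":{"dk":66,"dnj":43,"dz":33},"zk":[2,6]},"rmv":{"e":[65,28,40,13],"rtg":[29,25]},"u":{"bzg":{"crl":17,"h":26,"pcu":28,"x":97},"lkw":{"ljy":76,"rty":17,"wy":51}}}
After op 2 (add /u/tfr 59): {"ab":{"mx":{"dk":66,"dnj":43,"dz":33},"zk":[2,6]},"rmv":{"e":[65,28,40,13],"rtg":[29,25]},"u":{"bzg":{"crl":17,"h":26,"pcu":28,"x":97},"lkw":{"ljy":76,"rty":17,"wy":51},"tfr":59}}
After op 3 (add /tfi 24): {"ab":{"mx":{"dk":66,"dnj":43,"dz":33},"zk":[2,6]},"rmv":{"e":[65,28,40,13],"rtg":[29,25]},"tfi":24,"u":{"bzg":{"crl":17,"h":26,"pcu":28,"x":97},"lkw":{"ljy":76,"rty":17,"wy":51},"tfr":59}}
After op 4 (remove /ab/mx): {"ab":{"zk":[2,6]},"rmv":{"e":[65,28,40,13],"rtg":[29,25]},"tfi":24,"u":{"bzg":{"crl":17,"h":26,"pcu":28,"x":97},"lkw":{"ljy":76,"rty":17,"wy":51},"tfr":59}}
After op 5 (replace /ab 9): {"ab":9,"rmv":{"e":[65,28,40,13],"rtg":[29,25]},"tfi":24,"u":{"bzg":{"crl":17,"h":26,"pcu":28,"x":97},"lkw":{"ljy":76,"rty":17,"wy":51},"tfr":59}}
After op 6 (add /u/lkw/p 84): {"ab":9,"rmv":{"e":[65,28,40,13],"rtg":[29,25]},"tfi":24,"u":{"bzg":{"crl":17,"h":26,"pcu":28,"x":97},"lkw":{"ljy":76,"p":84,"rty":17,"wy":51},"tfr":59}}
After op 7 (add /rmv/rtg/2 69): {"ab":9,"rmv":{"e":[65,28,40,13],"rtg":[29,25,69]},"tfi":24,"u":{"bzg":{"crl":17,"h":26,"pcu":28,"x":97},"lkw":{"ljy":76,"p":84,"rty":17,"wy":51},"tfr":59}}
After op 8 (add /rmv/e/2 74): {"ab":9,"rmv":{"e":[65,28,74,40,13],"rtg":[29,25,69]},"tfi":24,"u":{"bzg":{"crl":17,"h":26,"pcu":28,"x":97},"lkw":{"ljy":76,"p":84,"rty":17,"wy":51},"tfr":59}}
After op 9 (add /u/bzg/zq 24): {"ab":9,"rmv":{"e":[65,28,74,40,13],"rtg":[29,25,69]},"tfi":24,"u":{"bzg":{"crl":17,"h":26,"pcu":28,"x":97,"zq":24},"lkw":{"ljy":76,"p":84,"rty":17,"wy":51},"tfr":59}}
After op 10 (replace /u/bzg/h 78): {"ab":9,"rmv":{"e":[65,28,74,40,13],"rtg":[29,25,69]},"tfi":24,"u":{"bzg":{"crl":17,"h":78,"pcu":28,"x":97,"zq":24},"lkw":{"ljy":76,"p":84,"rty":17,"wy":51},"tfr":59}}
After op 11 (add /rmv/rtg/0 56): {"ab":9,"rmv":{"e":[65,28,74,40,13],"rtg":[56,29,25,69]},"tfi":24,"u":{"bzg":{"crl":17,"h":78,"pcu":28,"x":97,"zq":24},"lkw":{"ljy":76,"p":84,"rty":17,"wy":51},"tfr":59}}
After op 12 (remove /rmv/e/2): {"ab":9,"rmv":{"e":[65,28,40,13],"rtg":[56,29,25,69]},"tfi":24,"u":{"bzg":{"crl":17,"h":78,"pcu":28,"x":97,"zq":24},"lkw":{"ljy":76,"p":84,"rty":17,"wy":51},"tfr":59}}
After op 13 (replace /u/bzg/h 66): {"ab":9,"rmv":{"e":[65,28,40,13],"rtg":[56,29,25,69]},"tfi":24,"u":{"bzg":{"crl":17,"h":66,"pcu":28,"x":97,"zq":24},"lkw":{"ljy":76,"p":84,"rty":17,"wy":51},"tfr":59}}
After op 14 (add /rmv/c 31): {"ab":9,"rmv":{"c":31,"e":[65,28,40,13],"rtg":[56,29,25,69]},"tfi":24,"u":{"bzg":{"crl":17,"h":66,"pcu":28,"x":97,"zq":24},"lkw":{"ljy":76,"p":84,"rty":17,"wy":51},"tfr":59}}
After op 15 (remove /u/bzg/pcu): {"ab":9,"rmv":{"c":31,"e":[65,28,40,13],"rtg":[56,29,25,69]},"tfi":24,"u":{"bzg":{"crl":17,"h":66,"x":97,"zq":24},"lkw":{"ljy":76,"p":84,"rty":17,"wy":51},"tfr":59}}
After op 16 (add /u/lkw/m 26): {"ab":9,"rmv":{"c":31,"e":[65,28,40,13],"rtg":[56,29,25,69]},"tfi":24,"u":{"bzg":{"crl":17,"h":66,"x":97,"zq":24},"lkw":{"ljy":76,"m":26,"p":84,"rty":17,"wy":51},"tfr":59}}
After op 17 (remove /rmv/rtg/2): {"ab":9,"rmv":{"c":31,"e":[65,28,40,13],"rtg":[56,29,69]},"tfi":24,"u":{"bzg":{"crl":17,"h":66,"x":97,"zq":24},"lkw":{"ljy":76,"m":26,"p":84,"rty":17,"wy":51},"tfr":59}}
Value at /rmv/e/0: 65

Answer: 65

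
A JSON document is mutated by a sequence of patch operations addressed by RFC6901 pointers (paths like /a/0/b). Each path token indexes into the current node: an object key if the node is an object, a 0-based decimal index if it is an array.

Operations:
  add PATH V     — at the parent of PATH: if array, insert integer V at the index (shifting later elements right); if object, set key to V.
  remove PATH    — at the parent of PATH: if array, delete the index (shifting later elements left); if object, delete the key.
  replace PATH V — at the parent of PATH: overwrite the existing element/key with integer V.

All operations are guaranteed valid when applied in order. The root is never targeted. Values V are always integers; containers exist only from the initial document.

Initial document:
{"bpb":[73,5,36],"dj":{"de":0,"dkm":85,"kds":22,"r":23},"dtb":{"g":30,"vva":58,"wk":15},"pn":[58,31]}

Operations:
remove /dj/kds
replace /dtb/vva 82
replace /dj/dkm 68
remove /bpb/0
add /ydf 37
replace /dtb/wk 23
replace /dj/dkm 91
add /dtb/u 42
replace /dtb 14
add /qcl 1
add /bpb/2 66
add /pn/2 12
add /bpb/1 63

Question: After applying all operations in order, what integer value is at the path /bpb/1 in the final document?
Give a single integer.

After op 1 (remove /dj/kds): {"bpb":[73,5,36],"dj":{"de":0,"dkm":85,"r":23},"dtb":{"g":30,"vva":58,"wk":15},"pn":[58,31]}
After op 2 (replace /dtb/vva 82): {"bpb":[73,5,36],"dj":{"de":0,"dkm":85,"r":23},"dtb":{"g":30,"vva":82,"wk":15},"pn":[58,31]}
After op 3 (replace /dj/dkm 68): {"bpb":[73,5,36],"dj":{"de":0,"dkm":68,"r":23},"dtb":{"g":30,"vva":82,"wk":15},"pn":[58,31]}
After op 4 (remove /bpb/0): {"bpb":[5,36],"dj":{"de":0,"dkm":68,"r":23},"dtb":{"g":30,"vva":82,"wk":15},"pn":[58,31]}
After op 5 (add /ydf 37): {"bpb":[5,36],"dj":{"de":0,"dkm":68,"r":23},"dtb":{"g":30,"vva":82,"wk":15},"pn":[58,31],"ydf":37}
After op 6 (replace /dtb/wk 23): {"bpb":[5,36],"dj":{"de":0,"dkm":68,"r":23},"dtb":{"g":30,"vva":82,"wk":23},"pn":[58,31],"ydf":37}
After op 7 (replace /dj/dkm 91): {"bpb":[5,36],"dj":{"de":0,"dkm":91,"r":23},"dtb":{"g":30,"vva":82,"wk":23},"pn":[58,31],"ydf":37}
After op 8 (add /dtb/u 42): {"bpb":[5,36],"dj":{"de":0,"dkm":91,"r":23},"dtb":{"g":30,"u":42,"vva":82,"wk":23},"pn":[58,31],"ydf":37}
After op 9 (replace /dtb 14): {"bpb":[5,36],"dj":{"de":0,"dkm":91,"r":23},"dtb":14,"pn":[58,31],"ydf":37}
After op 10 (add /qcl 1): {"bpb":[5,36],"dj":{"de":0,"dkm":91,"r":23},"dtb":14,"pn":[58,31],"qcl":1,"ydf":37}
After op 11 (add /bpb/2 66): {"bpb":[5,36,66],"dj":{"de":0,"dkm":91,"r":23},"dtb":14,"pn":[58,31],"qcl":1,"ydf":37}
After op 12 (add /pn/2 12): {"bpb":[5,36,66],"dj":{"de":0,"dkm":91,"r":23},"dtb":14,"pn":[58,31,12],"qcl":1,"ydf":37}
After op 13 (add /bpb/1 63): {"bpb":[5,63,36,66],"dj":{"de":0,"dkm":91,"r":23},"dtb":14,"pn":[58,31,12],"qcl":1,"ydf":37}
Value at /bpb/1: 63

Answer: 63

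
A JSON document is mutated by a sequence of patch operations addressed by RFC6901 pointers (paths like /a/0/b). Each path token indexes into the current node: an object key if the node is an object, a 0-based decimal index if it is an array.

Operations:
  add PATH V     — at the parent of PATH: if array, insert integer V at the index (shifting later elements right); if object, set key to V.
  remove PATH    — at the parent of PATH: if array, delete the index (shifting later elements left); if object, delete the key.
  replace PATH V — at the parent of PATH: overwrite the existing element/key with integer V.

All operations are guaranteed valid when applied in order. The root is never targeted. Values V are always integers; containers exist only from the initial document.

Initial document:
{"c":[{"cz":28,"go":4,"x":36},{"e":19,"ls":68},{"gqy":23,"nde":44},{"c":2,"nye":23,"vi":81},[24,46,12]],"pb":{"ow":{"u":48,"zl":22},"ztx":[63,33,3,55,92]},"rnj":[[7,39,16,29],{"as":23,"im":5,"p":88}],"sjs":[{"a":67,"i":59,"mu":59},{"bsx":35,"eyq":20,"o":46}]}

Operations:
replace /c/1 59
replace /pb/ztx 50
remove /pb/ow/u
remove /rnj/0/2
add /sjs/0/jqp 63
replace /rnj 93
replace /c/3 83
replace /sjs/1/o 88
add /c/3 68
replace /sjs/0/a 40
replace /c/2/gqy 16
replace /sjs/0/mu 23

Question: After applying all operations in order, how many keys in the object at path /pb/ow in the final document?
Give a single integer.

Answer: 1

Derivation:
After op 1 (replace /c/1 59): {"c":[{"cz":28,"go":4,"x":36},59,{"gqy":23,"nde":44},{"c":2,"nye":23,"vi":81},[24,46,12]],"pb":{"ow":{"u":48,"zl":22},"ztx":[63,33,3,55,92]},"rnj":[[7,39,16,29],{"as":23,"im":5,"p":88}],"sjs":[{"a":67,"i":59,"mu":59},{"bsx":35,"eyq":20,"o":46}]}
After op 2 (replace /pb/ztx 50): {"c":[{"cz":28,"go":4,"x":36},59,{"gqy":23,"nde":44},{"c":2,"nye":23,"vi":81},[24,46,12]],"pb":{"ow":{"u":48,"zl":22},"ztx":50},"rnj":[[7,39,16,29],{"as":23,"im":5,"p":88}],"sjs":[{"a":67,"i":59,"mu":59},{"bsx":35,"eyq":20,"o":46}]}
After op 3 (remove /pb/ow/u): {"c":[{"cz":28,"go":4,"x":36},59,{"gqy":23,"nde":44},{"c":2,"nye":23,"vi":81},[24,46,12]],"pb":{"ow":{"zl":22},"ztx":50},"rnj":[[7,39,16,29],{"as":23,"im":5,"p":88}],"sjs":[{"a":67,"i":59,"mu":59},{"bsx":35,"eyq":20,"o":46}]}
After op 4 (remove /rnj/0/2): {"c":[{"cz":28,"go":4,"x":36},59,{"gqy":23,"nde":44},{"c":2,"nye":23,"vi":81},[24,46,12]],"pb":{"ow":{"zl":22},"ztx":50},"rnj":[[7,39,29],{"as":23,"im":5,"p":88}],"sjs":[{"a":67,"i":59,"mu":59},{"bsx":35,"eyq":20,"o":46}]}
After op 5 (add /sjs/0/jqp 63): {"c":[{"cz":28,"go":4,"x":36},59,{"gqy":23,"nde":44},{"c":2,"nye":23,"vi":81},[24,46,12]],"pb":{"ow":{"zl":22},"ztx":50},"rnj":[[7,39,29],{"as":23,"im":5,"p":88}],"sjs":[{"a":67,"i":59,"jqp":63,"mu":59},{"bsx":35,"eyq":20,"o":46}]}
After op 6 (replace /rnj 93): {"c":[{"cz":28,"go":4,"x":36},59,{"gqy":23,"nde":44},{"c":2,"nye":23,"vi":81},[24,46,12]],"pb":{"ow":{"zl":22},"ztx":50},"rnj":93,"sjs":[{"a":67,"i":59,"jqp":63,"mu":59},{"bsx":35,"eyq":20,"o":46}]}
After op 7 (replace /c/3 83): {"c":[{"cz":28,"go":4,"x":36},59,{"gqy":23,"nde":44},83,[24,46,12]],"pb":{"ow":{"zl":22},"ztx":50},"rnj":93,"sjs":[{"a":67,"i":59,"jqp":63,"mu":59},{"bsx":35,"eyq":20,"o":46}]}
After op 8 (replace /sjs/1/o 88): {"c":[{"cz":28,"go":4,"x":36},59,{"gqy":23,"nde":44},83,[24,46,12]],"pb":{"ow":{"zl":22},"ztx":50},"rnj":93,"sjs":[{"a":67,"i":59,"jqp":63,"mu":59},{"bsx":35,"eyq":20,"o":88}]}
After op 9 (add /c/3 68): {"c":[{"cz":28,"go":4,"x":36},59,{"gqy":23,"nde":44},68,83,[24,46,12]],"pb":{"ow":{"zl":22},"ztx":50},"rnj":93,"sjs":[{"a":67,"i":59,"jqp":63,"mu":59},{"bsx":35,"eyq":20,"o":88}]}
After op 10 (replace /sjs/0/a 40): {"c":[{"cz":28,"go":4,"x":36},59,{"gqy":23,"nde":44},68,83,[24,46,12]],"pb":{"ow":{"zl":22},"ztx":50},"rnj":93,"sjs":[{"a":40,"i":59,"jqp":63,"mu":59},{"bsx":35,"eyq":20,"o":88}]}
After op 11 (replace /c/2/gqy 16): {"c":[{"cz":28,"go":4,"x":36},59,{"gqy":16,"nde":44},68,83,[24,46,12]],"pb":{"ow":{"zl":22},"ztx":50},"rnj":93,"sjs":[{"a":40,"i":59,"jqp":63,"mu":59},{"bsx":35,"eyq":20,"o":88}]}
After op 12 (replace /sjs/0/mu 23): {"c":[{"cz":28,"go":4,"x":36},59,{"gqy":16,"nde":44},68,83,[24,46,12]],"pb":{"ow":{"zl":22},"ztx":50},"rnj":93,"sjs":[{"a":40,"i":59,"jqp":63,"mu":23},{"bsx":35,"eyq":20,"o":88}]}
Size at path /pb/ow: 1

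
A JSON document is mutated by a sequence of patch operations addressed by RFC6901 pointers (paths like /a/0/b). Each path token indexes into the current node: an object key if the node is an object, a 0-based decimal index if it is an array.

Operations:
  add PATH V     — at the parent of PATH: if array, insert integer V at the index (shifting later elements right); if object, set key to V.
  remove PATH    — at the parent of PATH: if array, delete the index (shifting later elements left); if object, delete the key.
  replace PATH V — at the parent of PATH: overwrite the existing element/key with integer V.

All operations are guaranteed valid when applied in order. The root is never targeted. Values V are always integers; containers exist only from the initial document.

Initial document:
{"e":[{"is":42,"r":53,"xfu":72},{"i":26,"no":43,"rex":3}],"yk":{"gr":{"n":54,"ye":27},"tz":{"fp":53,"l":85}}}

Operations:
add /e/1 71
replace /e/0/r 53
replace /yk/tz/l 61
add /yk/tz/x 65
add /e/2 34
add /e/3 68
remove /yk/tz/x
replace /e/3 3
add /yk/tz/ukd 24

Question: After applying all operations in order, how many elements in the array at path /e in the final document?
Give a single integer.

After op 1 (add /e/1 71): {"e":[{"is":42,"r":53,"xfu":72},71,{"i":26,"no":43,"rex":3}],"yk":{"gr":{"n":54,"ye":27},"tz":{"fp":53,"l":85}}}
After op 2 (replace /e/0/r 53): {"e":[{"is":42,"r":53,"xfu":72},71,{"i":26,"no":43,"rex":3}],"yk":{"gr":{"n":54,"ye":27},"tz":{"fp":53,"l":85}}}
After op 3 (replace /yk/tz/l 61): {"e":[{"is":42,"r":53,"xfu":72},71,{"i":26,"no":43,"rex":3}],"yk":{"gr":{"n":54,"ye":27},"tz":{"fp":53,"l":61}}}
After op 4 (add /yk/tz/x 65): {"e":[{"is":42,"r":53,"xfu":72},71,{"i":26,"no":43,"rex":3}],"yk":{"gr":{"n":54,"ye":27},"tz":{"fp":53,"l":61,"x":65}}}
After op 5 (add /e/2 34): {"e":[{"is":42,"r":53,"xfu":72},71,34,{"i":26,"no":43,"rex":3}],"yk":{"gr":{"n":54,"ye":27},"tz":{"fp":53,"l":61,"x":65}}}
After op 6 (add /e/3 68): {"e":[{"is":42,"r":53,"xfu":72},71,34,68,{"i":26,"no":43,"rex":3}],"yk":{"gr":{"n":54,"ye":27},"tz":{"fp":53,"l":61,"x":65}}}
After op 7 (remove /yk/tz/x): {"e":[{"is":42,"r":53,"xfu":72},71,34,68,{"i":26,"no":43,"rex":3}],"yk":{"gr":{"n":54,"ye":27},"tz":{"fp":53,"l":61}}}
After op 8 (replace /e/3 3): {"e":[{"is":42,"r":53,"xfu":72},71,34,3,{"i":26,"no":43,"rex":3}],"yk":{"gr":{"n":54,"ye":27},"tz":{"fp":53,"l":61}}}
After op 9 (add /yk/tz/ukd 24): {"e":[{"is":42,"r":53,"xfu":72},71,34,3,{"i":26,"no":43,"rex":3}],"yk":{"gr":{"n":54,"ye":27},"tz":{"fp":53,"l":61,"ukd":24}}}
Size at path /e: 5

Answer: 5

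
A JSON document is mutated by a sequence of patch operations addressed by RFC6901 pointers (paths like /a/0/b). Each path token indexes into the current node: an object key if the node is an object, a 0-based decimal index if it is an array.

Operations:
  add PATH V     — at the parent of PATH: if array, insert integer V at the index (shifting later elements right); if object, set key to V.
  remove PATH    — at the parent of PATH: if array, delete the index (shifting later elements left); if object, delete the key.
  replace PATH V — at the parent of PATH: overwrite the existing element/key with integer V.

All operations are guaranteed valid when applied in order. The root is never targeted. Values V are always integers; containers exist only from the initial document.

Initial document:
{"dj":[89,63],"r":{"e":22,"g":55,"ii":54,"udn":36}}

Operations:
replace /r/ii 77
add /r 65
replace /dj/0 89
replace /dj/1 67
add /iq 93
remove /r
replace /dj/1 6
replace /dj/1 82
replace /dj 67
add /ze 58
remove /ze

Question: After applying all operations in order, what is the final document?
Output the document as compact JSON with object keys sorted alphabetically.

Answer: {"dj":67,"iq":93}

Derivation:
After op 1 (replace /r/ii 77): {"dj":[89,63],"r":{"e":22,"g":55,"ii":77,"udn":36}}
After op 2 (add /r 65): {"dj":[89,63],"r":65}
After op 3 (replace /dj/0 89): {"dj":[89,63],"r":65}
After op 4 (replace /dj/1 67): {"dj":[89,67],"r":65}
After op 5 (add /iq 93): {"dj":[89,67],"iq":93,"r":65}
After op 6 (remove /r): {"dj":[89,67],"iq":93}
After op 7 (replace /dj/1 6): {"dj":[89,6],"iq":93}
After op 8 (replace /dj/1 82): {"dj":[89,82],"iq":93}
After op 9 (replace /dj 67): {"dj":67,"iq":93}
After op 10 (add /ze 58): {"dj":67,"iq":93,"ze":58}
After op 11 (remove /ze): {"dj":67,"iq":93}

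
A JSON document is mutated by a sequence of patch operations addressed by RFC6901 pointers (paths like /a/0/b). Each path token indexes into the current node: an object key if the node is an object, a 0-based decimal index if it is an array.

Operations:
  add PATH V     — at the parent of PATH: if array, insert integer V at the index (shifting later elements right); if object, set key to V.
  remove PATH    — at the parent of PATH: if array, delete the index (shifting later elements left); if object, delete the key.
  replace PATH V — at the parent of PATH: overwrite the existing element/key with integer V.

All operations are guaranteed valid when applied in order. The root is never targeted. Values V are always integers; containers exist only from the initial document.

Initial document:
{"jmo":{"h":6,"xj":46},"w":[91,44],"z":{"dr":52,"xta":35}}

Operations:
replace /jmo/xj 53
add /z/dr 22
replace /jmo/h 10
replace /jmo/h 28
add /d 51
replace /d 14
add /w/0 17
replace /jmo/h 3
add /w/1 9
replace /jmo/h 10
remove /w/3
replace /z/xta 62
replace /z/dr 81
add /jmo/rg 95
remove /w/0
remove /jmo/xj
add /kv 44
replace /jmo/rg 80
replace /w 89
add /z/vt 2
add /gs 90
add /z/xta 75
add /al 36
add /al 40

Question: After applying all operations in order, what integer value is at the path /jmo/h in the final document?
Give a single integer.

After op 1 (replace /jmo/xj 53): {"jmo":{"h":6,"xj":53},"w":[91,44],"z":{"dr":52,"xta":35}}
After op 2 (add /z/dr 22): {"jmo":{"h":6,"xj":53},"w":[91,44],"z":{"dr":22,"xta":35}}
After op 3 (replace /jmo/h 10): {"jmo":{"h":10,"xj":53},"w":[91,44],"z":{"dr":22,"xta":35}}
After op 4 (replace /jmo/h 28): {"jmo":{"h":28,"xj":53},"w":[91,44],"z":{"dr":22,"xta":35}}
After op 5 (add /d 51): {"d":51,"jmo":{"h":28,"xj":53},"w":[91,44],"z":{"dr":22,"xta":35}}
After op 6 (replace /d 14): {"d":14,"jmo":{"h":28,"xj":53},"w":[91,44],"z":{"dr":22,"xta":35}}
After op 7 (add /w/0 17): {"d":14,"jmo":{"h":28,"xj":53},"w":[17,91,44],"z":{"dr":22,"xta":35}}
After op 8 (replace /jmo/h 3): {"d":14,"jmo":{"h":3,"xj":53},"w":[17,91,44],"z":{"dr":22,"xta":35}}
After op 9 (add /w/1 9): {"d":14,"jmo":{"h":3,"xj":53},"w":[17,9,91,44],"z":{"dr":22,"xta":35}}
After op 10 (replace /jmo/h 10): {"d":14,"jmo":{"h":10,"xj":53},"w":[17,9,91,44],"z":{"dr":22,"xta":35}}
After op 11 (remove /w/3): {"d":14,"jmo":{"h":10,"xj":53},"w":[17,9,91],"z":{"dr":22,"xta":35}}
After op 12 (replace /z/xta 62): {"d":14,"jmo":{"h":10,"xj":53},"w":[17,9,91],"z":{"dr":22,"xta":62}}
After op 13 (replace /z/dr 81): {"d":14,"jmo":{"h":10,"xj":53},"w":[17,9,91],"z":{"dr":81,"xta":62}}
After op 14 (add /jmo/rg 95): {"d":14,"jmo":{"h":10,"rg":95,"xj":53},"w":[17,9,91],"z":{"dr":81,"xta":62}}
After op 15 (remove /w/0): {"d":14,"jmo":{"h":10,"rg":95,"xj":53},"w":[9,91],"z":{"dr":81,"xta":62}}
After op 16 (remove /jmo/xj): {"d":14,"jmo":{"h":10,"rg":95},"w":[9,91],"z":{"dr":81,"xta":62}}
After op 17 (add /kv 44): {"d":14,"jmo":{"h":10,"rg":95},"kv":44,"w":[9,91],"z":{"dr":81,"xta":62}}
After op 18 (replace /jmo/rg 80): {"d":14,"jmo":{"h":10,"rg":80},"kv":44,"w":[9,91],"z":{"dr":81,"xta":62}}
After op 19 (replace /w 89): {"d":14,"jmo":{"h":10,"rg":80},"kv":44,"w":89,"z":{"dr":81,"xta":62}}
After op 20 (add /z/vt 2): {"d":14,"jmo":{"h":10,"rg":80},"kv":44,"w":89,"z":{"dr":81,"vt":2,"xta":62}}
After op 21 (add /gs 90): {"d":14,"gs":90,"jmo":{"h":10,"rg":80},"kv":44,"w":89,"z":{"dr":81,"vt":2,"xta":62}}
After op 22 (add /z/xta 75): {"d":14,"gs":90,"jmo":{"h":10,"rg":80},"kv":44,"w":89,"z":{"dr":81,"vt":2,"xta":75}}
After op 23 (add /al 36): {"al":36,"d":14,"gs":90,"jmo":{"h":10,"rg":80},"kv":44,"w":89,"z":{"dr":81,"vt":2,"xta":75}}
After op 24 (add /al 40): {"al":40,"d":14,"gs":90,"jmo":{"h":10,"rg":80},"kv":44,"w":89,"z":{"dr":81,"vt":2,"xta":75}}
Value at /jmo/h: 10

Answer: 10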